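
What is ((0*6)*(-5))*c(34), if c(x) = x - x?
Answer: 0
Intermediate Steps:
c(x) = 0
((0*6)*(-5))*c(34) = ((0*6)*(-5))*0 = (0*(-5))*0 = 0*0 = 0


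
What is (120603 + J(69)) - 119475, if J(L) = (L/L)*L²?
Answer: 5889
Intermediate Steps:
J(L) = L² (J(L) = 1*L² = L²)
(120603 + J(69)) - 119475 = (120603 + 69²) - 119475 = (120603 + 4761) - 119475 = 125364 - 119475 = 5889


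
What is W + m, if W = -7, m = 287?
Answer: 280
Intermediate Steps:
W + m = -7 + 287 = 280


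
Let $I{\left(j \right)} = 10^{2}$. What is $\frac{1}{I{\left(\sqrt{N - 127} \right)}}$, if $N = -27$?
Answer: $\frac{1}{100} \approx 0.01$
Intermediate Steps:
$I{\left(j \right)} = 100$
$\frac{1}{I{\left(\sqrt{N - 127} \right)}} = \frac{1}{100}$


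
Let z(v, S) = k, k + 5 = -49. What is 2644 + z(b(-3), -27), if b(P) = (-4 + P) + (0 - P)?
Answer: 2590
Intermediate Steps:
k = -54 (k = -5 - 49 = -54)
b(P) = -4 (b(P) = (-4 + P) - P = -4)
z(v, S) = -54
2644 + z(b(-3), -27) = 2644 - 54 = 2590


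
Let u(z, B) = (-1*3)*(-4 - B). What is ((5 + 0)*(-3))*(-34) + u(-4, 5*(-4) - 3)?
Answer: 453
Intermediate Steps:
u(z, B) = 12 + 3*B (u(z, B) = -3*(-4 - B) = 12 + 3*B)
((5 + 0)*(-3))*(-34) + u(-4, 5*(-4) - 3) = ((5 + 0)*(-3))*(-34) + (12 + 3*(5*(-4) - 3)) = (5*(-3))*(-34) + (12 + 3*(-20 - 3)) = -15*(-34) + (12 + 3*(-23)) = 510 + (12 - 69) = 510 - 57 = 453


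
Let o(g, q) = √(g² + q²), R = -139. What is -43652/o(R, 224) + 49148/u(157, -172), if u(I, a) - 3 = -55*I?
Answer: -12287/2158 - 43652*√69497/69497 ≈ -171.28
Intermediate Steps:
u(I, a) = 3 - 55*I
-43652/o(R, 224) + 49148/u(157, -172) = -43652/√((-139)² + 224²) + 49148/(3 - 55*157) = -43652/√(19321 + 50176) + 49148/(3 - 8635) = -43652*√69497/69497 + 49148/(-8632) = -43652*√69497/69497 + 49148*(-1/8632) = -43652*√69497/69497 - 12287/2158 = -12287/2158 - 43652*√69497/69497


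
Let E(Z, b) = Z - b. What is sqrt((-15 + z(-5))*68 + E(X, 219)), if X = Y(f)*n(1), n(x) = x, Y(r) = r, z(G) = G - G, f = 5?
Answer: I*sqrt(1234) ≈ 35.128*I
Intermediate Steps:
z(G) = 0
X = 5 (X = 5*1 = 5)
sqrt((-15 + z(-5))*68 + E(X, 219)) = sqrt((-15 + 0)*68 + (5 - 1*219)) = sqrt(-15*68 + (5 - 219)) = sqrt(-1020 - 214) = sqrt(-1234) = I*sqrt(1234)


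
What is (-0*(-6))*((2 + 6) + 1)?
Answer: 0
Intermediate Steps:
(-0*(-6))*((2 + 6) + 1) = (-16*0)*(8 + 1) = 0*9 = 0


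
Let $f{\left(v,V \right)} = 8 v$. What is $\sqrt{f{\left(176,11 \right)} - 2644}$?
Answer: $2 i \sqrt{309} \approx 35.157 i$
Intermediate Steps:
$\sqrt{f{\left(176,11 \right)} - 2644} = \sqrt{8 \cdot 176 - 2644} = \sqrt{1408 - 2644} = \sqrt{-1236} = 2 i \sqrt{309}$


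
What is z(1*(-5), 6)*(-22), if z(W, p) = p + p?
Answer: -264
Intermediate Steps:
z(W, p) = 2*p
z(1*(-5), 6)*(-22) = (2*6)*(-22) = 12*(-22) = -264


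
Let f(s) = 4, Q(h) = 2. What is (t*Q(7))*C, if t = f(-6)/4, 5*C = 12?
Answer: 24/5 ≈ 4.8000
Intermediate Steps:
C = 12/5 (C = (1/5)*12 = 12/5 ≈ 2.4000)
t = 1 (t = 4/4 = 4*(1/4) = 1)
(t*Q(7))*C = (1*2)*(12/5) = 2*(12/5) = 24/5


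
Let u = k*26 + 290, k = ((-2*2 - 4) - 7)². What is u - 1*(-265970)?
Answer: 272110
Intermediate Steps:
k = 225 (k = ((-4 - 4) - 7)² = (-8 - 7)² = (-15)² = 225)
u = 6140 (u = 225*26 + 290 = 5850 + 290 = 6140)
u - 1*(-265970) = 6140 - 1*(-265970) = 6140 + 265970 = 272110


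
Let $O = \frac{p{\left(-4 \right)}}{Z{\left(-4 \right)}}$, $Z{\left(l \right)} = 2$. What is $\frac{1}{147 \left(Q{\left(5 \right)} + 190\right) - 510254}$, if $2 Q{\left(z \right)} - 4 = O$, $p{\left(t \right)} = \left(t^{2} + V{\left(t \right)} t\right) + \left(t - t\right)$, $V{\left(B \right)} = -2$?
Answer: $- \frac{1}{481148} \approx -2.0784 \cdot 10^{-6}$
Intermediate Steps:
$p{\left(t \right)} = t^{2} - 2 t$ ($p{\left(t \right)} = \left(t^{2} - 2 t\right) + \left(t - t\right) = \left(t^{2} - 2 t\right) + 0 = t^{2} - 2 t$)
$O = 12$ ($O = \frac{\left(-4\right) \left(-2 - 4\right)}{2} = \left(-4\right) \left(-6\right) \frac{1}{2} = 24 \cdot \frac{1}{2} = 12$)
$Q{\left(z \right)} = 8$ ($Q{\left(z \right)} = 2 + \frac{1}{2} \cdot 12 = 2 + 6 = 8$)
$\frac{1}{147 \left(Q{\left(5 \right)} + 190\right) - 510254} = \frac{1}{147 \left(8 + 190\right) - 510254} = \frac{1}{147 \cdot 198 - 510254} = \frac{1}{29106 - 510254} = \frac{1}{-481148} = - \frac{1}{481148}$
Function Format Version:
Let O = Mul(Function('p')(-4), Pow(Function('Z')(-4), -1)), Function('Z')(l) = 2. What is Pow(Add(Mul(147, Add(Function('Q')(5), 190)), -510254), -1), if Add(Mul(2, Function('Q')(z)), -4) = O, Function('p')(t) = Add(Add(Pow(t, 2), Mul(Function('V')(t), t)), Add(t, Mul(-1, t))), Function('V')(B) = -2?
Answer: Rational(-1, 481148) ≈ -2.0784e-6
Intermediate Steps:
Function('p')(t) = Add(Pow(t, 2), Mul(-2, t)) (Function('p')(t) = Add(Add(Pow(t, 2), Mul(-2, t)), Add(t, Mul(-1, t))) = Add(Add(Pow(t, 2), Mul(-2, t)), 0) = Add(Pow(t, 2), Mul(-2, t)))
O = 12 (O = Mul(Mul(-4, Add(-2, -4)), Pow(2, -1)) = Mul(Mul(-4, -6), Rational(1, 2)) = Mul(24, Rational(1, 2)) = 12)
Function('Q')(z) = 8 (Function('Q')(z) = Add(2, Mul(Rational(1, 2), 12)) = Add(2, 6) = 8)
Pow(Add(Mul(147, Add(Function('Q')(5), 190)), -510254), -1) = Pow(Add(Mul(147, Add(8, 190)), -510254), -1) = Pow(Add(Mul(147, 198), -510254), -1) = Pow(Add(29106, -510254), -1) = Pow(-481148, -1) = Rational(-1, 481148)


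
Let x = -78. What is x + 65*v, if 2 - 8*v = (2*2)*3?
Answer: -637/4 ≈ -159.25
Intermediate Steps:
v = -5/4 (v = ¼ - 2*2*3/8 = ¼ - 3/2 = -5/4 ≈ -1.2500)
x + 65*v = -78 + 65*(-5/4) = -78 - 325/4 = -637/4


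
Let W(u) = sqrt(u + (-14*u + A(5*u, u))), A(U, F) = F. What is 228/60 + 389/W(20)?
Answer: 19/5 - 389*I*sqrt(15)/60 ≈ 3.8 - 25.11*I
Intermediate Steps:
W(u) = 2*sqrt(3)*sqrt(-u) (W(u) = sqrt(u + (-14*u + u)) = sqrt(u - 13*u) = sqrt(-12*u) = 2*sqrt(3)*sqrt(-u))
228/60 + 389/W(20) = 228/60 + 389/((2*sqrt(3)*sqrt(-1*20))) = 228*(1/60) + 389/((2*sqrt(3)*sqrt(-20))) = 19/5 + 389/((2*sqrt(3)*(2*I*sqrt(5)))) = 19/5 + 389/((4*I*sqrt(15))) = 19/5 + 389*(-I*sqrt(15)/60) = 19/5 - 389*I*sqrt(15)/60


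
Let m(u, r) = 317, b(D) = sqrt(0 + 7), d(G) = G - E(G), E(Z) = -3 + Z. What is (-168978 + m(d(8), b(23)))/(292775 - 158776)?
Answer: -168661/133999 ≈ -1.2587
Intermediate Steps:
d(G) = 3 (d(G) = G - (-3 + G) = G + (3 - G) = 3)
b(D) = sqrt(7)
(-168978 + m(d(8), b(23)))/(292775 - 158776) = (-168978 + 317)/(292775 - 158776) = -168661/133999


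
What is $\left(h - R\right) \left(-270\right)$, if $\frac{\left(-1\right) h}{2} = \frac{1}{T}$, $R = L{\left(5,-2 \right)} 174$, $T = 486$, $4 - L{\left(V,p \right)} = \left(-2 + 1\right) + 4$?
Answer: $\frac{422830}{9} \approx 46981.0$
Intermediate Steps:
$L{\left(V,p \right)} = 1$ ($L{\left(V,p \right)} = 4 - \left(\left(-2 + 1\right) + 4\right) = 4 - \left(-1 + 4\right) = 4 - 3 = 1$)
$R = 174$ ($R = 1 \cdot 174 = 174$)
$h = - \frac{1}{243}$ ($h = - \frac{2}{486} = \left(-2\right) \frac{1}{486} = - \frac{1}{243} \approx -0.0041152$)
$\left(h - R\right) \left(-270\right) = \left(- \frac{1}{243} - 174\right) \left(-270\right) = \left(- \frac{42283}{243}\right) \left(-270\right) = \frac{422830}{9}$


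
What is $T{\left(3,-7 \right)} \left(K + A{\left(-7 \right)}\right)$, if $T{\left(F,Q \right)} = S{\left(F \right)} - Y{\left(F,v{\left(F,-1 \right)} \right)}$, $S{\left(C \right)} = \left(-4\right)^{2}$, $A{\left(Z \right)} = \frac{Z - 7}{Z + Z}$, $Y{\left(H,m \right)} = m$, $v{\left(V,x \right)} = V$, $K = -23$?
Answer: $-286$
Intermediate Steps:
$A{\left(Z \right)} = \frac{-7 + Z}{2 Z}$
$S{\left(C \right)} = 16$
$T{\left(F,Q \right)} = 16 - F$
$T{\left(3,-7 \right)} \left(K + A{\left(-7 \right)}\right) = \left(16 - 3\right) \left(-23 + \frac{-7 - 7}{2 \left(-7\right)}\right) = \left(16 - 3\right) \left(-23 + \frac{1}{2} \left(- \frac{1}{7}\right) \left(-14\right)\right) = 13 \left(-23 + 1\right) = 13 \left(-22\right) = -286$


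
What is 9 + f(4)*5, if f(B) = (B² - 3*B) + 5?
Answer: 54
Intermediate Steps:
f(B) = 5 + B² - 3*B
9 + f(4)*5 = 9 + (5 + 4² - 3*4)*5 = 9 + (5 + 16 - 12)*5 = 9 + 9*5 = 9 + 45 = 54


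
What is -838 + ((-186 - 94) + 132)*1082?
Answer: -160974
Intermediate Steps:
-838 + ((-186 - 94) + 132)*1082 = -838 + (-280 + 132)*1082 = -838 - 148*1082 = -838 - 160136 = -160974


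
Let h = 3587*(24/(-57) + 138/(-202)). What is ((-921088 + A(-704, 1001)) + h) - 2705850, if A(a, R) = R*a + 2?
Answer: -8320018013/1919 ≈ -4.3356e+6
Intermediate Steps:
A(a, R) = 2 + R*a
h = -7600853/1919 (h = 3587*(24*(-1/57) + 138*(-1/202)) = 3587*(-8/19 - 69/101) = 3587*(-2119/1919) = -7600853/1919 ≈ -3960.8)
((-921088 + A(-704, 1001)) + h) - 2705850 = ((-921088 + (2 + 1001*(-704))) - 7600853/1919) - 2705850 = ((-921088 + (2 - 704704)) - 7600853/1919) - 2705850 = ((-921088 - 704702) - 7600853/1919) - 2705850 = (-1625790 - 7600853/1919) - 2705850 = -3127491863/1919 - 2705850 = -8320018013/1919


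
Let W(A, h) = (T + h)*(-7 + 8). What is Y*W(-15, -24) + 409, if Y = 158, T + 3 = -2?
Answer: -4173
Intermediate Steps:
T = -5 (T = -3 - 2 = -5)
W(A, h) = -5 + h (W(A, h) = (-5 + h)*(-7 + 8) = (-5 + h)*1 = -5 + h)
Y*W(-15, -24) + 409 = 158*(-5 - 24) + 409 = 158*(-29) + 409 = -4582 + 409 = -4173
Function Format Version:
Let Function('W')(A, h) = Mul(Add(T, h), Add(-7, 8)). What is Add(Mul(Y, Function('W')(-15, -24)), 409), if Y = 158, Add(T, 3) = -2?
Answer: -4173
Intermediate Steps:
T = -5 (T = Add(-3, -2) = -5)
Function('W')(A, h) = Add(-5, h) (Function('W')(A, h) = Mul(Add(-5, h), Add(-7, 8)) = Mul(Add(-5, h), 1) = Add(-5, h))
Add(Mul(Y, Function('W')(-15, -24)), 409) = Add(Mul(158, Add(-5, -24)), 409) = Add(Mul(158, -29), 409) = Add(-4582, 409) = -4173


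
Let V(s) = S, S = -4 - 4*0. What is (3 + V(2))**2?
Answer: 1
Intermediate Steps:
S = -4 (S = -4 + 0 = -4)
V(s) = -4
(3 + V(2))**2 = (3 - 4)**2 = (-1)**2 = 1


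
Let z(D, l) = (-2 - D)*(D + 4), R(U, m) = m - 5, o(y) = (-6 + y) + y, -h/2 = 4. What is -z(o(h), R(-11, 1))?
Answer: 360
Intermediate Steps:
h = -8 (h = -2*4 = -8)
o(y) = -6 + 2*y
R(U, m) = -5 + m
z(D, l) = (-2 - D)*(4 + D)
-z(o(h), R(-11, 1)) = -(-8 - (-6 + 2*(-8))² - 6*(-6 + 2*(-8))) = -(-8 - (-6 - 16)² - 6*(-6 - 16)) = -(-8 - 1*(-22)² - 6*(-22)) = -(-8 - 1*484 + 132) = -(-8 - 484 + 132) = -1*(-360) = 360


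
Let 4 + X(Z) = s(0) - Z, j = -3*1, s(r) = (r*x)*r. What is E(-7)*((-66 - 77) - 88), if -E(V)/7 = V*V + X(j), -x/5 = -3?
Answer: 77616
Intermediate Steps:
x = 15 (x = -5*(-3) = 15)
s(r) = 15*r² (s(r) = (r*15)*r = (15*r)*r = 15*r²)
j = -3
X(Z) = -4 - Z (X(Z) = -4 + (15*0² - Z) = -4 + (15*0 - Z) = -4 + (0 - Z) = -4 - Z)
E(V) = 7 - 7*V² (E(V) = -7*(V*V + (-4 - 1*(-3))) = -7*(V² + (-4 + 3)) = -7*(V² - 1) = -7*(-1 + V²) = 7 - 7*V²)
E(-7)*((-66 - 77) - 88) = (7 - 7*(-7)²)*((-66 - 77) - 88) = (7 - 7*49)*(-143 - 88) = (7 - 343)*(-231) = -336*(-231) = 77616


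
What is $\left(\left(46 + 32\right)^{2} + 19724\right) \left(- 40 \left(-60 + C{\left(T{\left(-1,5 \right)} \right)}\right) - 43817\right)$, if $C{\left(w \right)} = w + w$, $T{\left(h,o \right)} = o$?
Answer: $-1079213136$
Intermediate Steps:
$C{\left(w \right)} = 2 w$
$\left(\left(46 + 32\right)^{2} + 19724\right) \left(- 40 \left(-60 + C{\left(T{\left(-1,5 \right)} \right)}\right) - 43817\right) = \left(\left(46 + 32\right)^{2} + 19724\right) \left(- 40 \left(-60 + 2 \cdot 5\right) - 43817\right) = \left(78^{2} + 19724\right) \left(- 40 \left(-60 + 10\right) - 43817\right) = \left(6084 + 19724\right) \left(\left(-40\right) \left(-50\right) - 43817\right) = 25808 \left(2000 - 43817\right) = 25808 \left(-41817\right) = -1079213136$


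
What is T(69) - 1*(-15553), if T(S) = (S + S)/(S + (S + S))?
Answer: 46661/3 ≈ 15554.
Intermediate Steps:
T(S) = ⅔ (T(S) = (2*S)/(S + 2*S) = (2*S)/((3*S)) = (2*S)*(1/(3*S)) = ⅔)
T(69) - 1*(-15553) = ⅔ - 1*(-15553) = ⅔ + 15553 = 46661/3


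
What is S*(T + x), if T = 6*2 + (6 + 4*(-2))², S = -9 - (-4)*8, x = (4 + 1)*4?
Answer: 828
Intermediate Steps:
x = 20 (x = 5*4 = 20)
S = 23 (S = -9 - 1*(-32) = -9 + 32 = 23)
T = 16 (T = 12 + (6 - 8)² = 12 + (-2)² = 12 + 4 = 16)
S*(T + x) = 23*(16 + 20) = 23*36 = 828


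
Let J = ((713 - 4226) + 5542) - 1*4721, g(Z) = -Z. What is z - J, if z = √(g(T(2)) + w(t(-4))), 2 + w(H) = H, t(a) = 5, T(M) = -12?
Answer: 2692 + √15 ≈ 2695.9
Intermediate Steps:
w(H) = -2 + H
J = -2692 (J = (-3513 + 5542) - 4721 = 2029 - 4721 = -2692)
z = √15 (z = √(-1*(-12) + (-2 + 5)) = √(12 + 3) = √15 ≈ 3.8730)
z - J = √15 - 1*(-2692) = √15 + 2692 = 2692 + √15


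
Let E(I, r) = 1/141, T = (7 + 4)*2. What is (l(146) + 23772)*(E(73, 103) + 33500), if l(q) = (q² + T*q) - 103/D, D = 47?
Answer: 10722333099497/6627 ≈ 1.6180e+9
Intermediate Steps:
T = 22 (T = 11*2 = 22)
l(q) = -103/47 + q² + 22*q (l(q) = (q² + 22*q) - 103/47 = -103/47 + q² + 22*q)
E(I, r) = 1/141
(l(146) + 23772)*(E(73, 103) + 33500) = ((-103/47 + 146*(22 + 146)) + 23772)*(1/141 + 33500) = ((-103/47 + 146*168) + 23772)*(4723501/141) = ((-103/47 + 24528) + 23772)*(4723501/141) = (1152713/47 + 23772)*(4723501/141) = (2269997/47)*(4723501/141) = 10722333099497/6627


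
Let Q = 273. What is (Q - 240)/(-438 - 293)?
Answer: -33/731 ≈ -0.045144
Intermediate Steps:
(Q - 240)/(-438 - 293) = (273 - 240)/(-438 - 293) = 33/(-731) = 33*(-1/731) = -33/731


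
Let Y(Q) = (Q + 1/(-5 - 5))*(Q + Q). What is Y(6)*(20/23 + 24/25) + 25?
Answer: 444283/2875 ≈ 154.53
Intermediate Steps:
Y(Q) = 2*Q*(-⅒ + Q) (Y(Q) = (Q + 1/(-10))*(2*Q) = (Q - ⅒)*(2*Q) = (-⅒ + Q)*(2*Q) = 2*Q*(-⅒ + Q))
Y(6)*(20/23 + 24/25) + 25 = ((⅕)*6*(-1 + 10*6))*(20/23 + 24/25) + 25 = ((⅕)*6*(-1 + 60))*(20*(1/23) + 24*(1/25)) + 25 = ((⅕)*6*59)*(20/23 + 24/25) + 25 = (354/5)*(1052/575) + 25 = 372408/2875 + 25 = 444283/2875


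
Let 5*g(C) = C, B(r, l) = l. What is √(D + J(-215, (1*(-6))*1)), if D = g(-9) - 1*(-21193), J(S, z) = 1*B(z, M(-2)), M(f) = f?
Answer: √529730/5 ≈ 145.57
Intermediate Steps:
J(S, z) = -2 (J(S, z) = 1*(-2) = -2)
g(C) = C/5
D = 105956/5 (D = (⅕)*(-9) - 1*(-21193) = -9/5 + 21193 = 105956/5 ≈ 21191.)
√(D + J(-215, (1*(-6))*1)) = √(105956/5 - 2) = √(105946/5) = √529730/5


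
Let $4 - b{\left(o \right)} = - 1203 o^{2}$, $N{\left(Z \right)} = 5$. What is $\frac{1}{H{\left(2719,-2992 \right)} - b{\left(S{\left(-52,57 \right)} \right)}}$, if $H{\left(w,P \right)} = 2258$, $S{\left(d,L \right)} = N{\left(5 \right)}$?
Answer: $- \frac{1}{27821} \approx -3.5944 \cdot 10^{-5}$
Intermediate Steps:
$S{\left(d,L \right)} = 5$
$b{\left(o \right)} = 4 + 1203 o^{2}$ ($b{\left(o \right)} = 4 - - 1203 o^{2} = 4 + 1203 o^{2}$)
$\frac{1}{H{\left(2719,-2992 \right)} - b{\left(S{\left(-52,57 \right)} \right)}} = \frac{1}{2258 - \left(4 + 1203 \cdot 5^{2}\right)} = \frac{1}{2258 - \left(4 + 1203 \cdot 25\right)} = \frac{1}{2258 - \left(4 + 30075\right)} = \frac{1}{2258 - 30079} = \frac{1}{-27821} = - \frac{1}{27821}$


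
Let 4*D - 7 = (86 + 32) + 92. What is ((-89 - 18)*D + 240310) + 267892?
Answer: 2009589/4 ≈ 5.0240e+5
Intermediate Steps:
D = 217/4 (D = 7/4 + ((86 + 32) + 92)/4 = 7/4 + (118 + 92)/4 = 7/4 + (1/4)*210 = 7/4 + 105/2 = 217/4 ≈ 54.250)
((-89 - 18)*D + 240310) + 267892 = ((-89 - 18)*(217/4) + 240310) + 267892 = (-107*217/4 + 240310) + 267892 = (-23219/4 + 240310) + 267892 = 938021/4 + 267892 = 2009589/4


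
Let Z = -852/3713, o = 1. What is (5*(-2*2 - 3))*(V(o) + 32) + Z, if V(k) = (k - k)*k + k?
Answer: -4289367/3713 ≈ -1155.2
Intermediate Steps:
V(k) = k (V(k) = 0*k + k = 0 + k = k)
Z = -852/3713 (Z = -852*1/3713 = -852/3713 ≈ -0.22946)
(5*(-2*2 - 3))*(V(o) + 32) + Z = (5*(-2*2 - 3))*(1 + 32) - 852/3713 = (5*(-4 - 3))*33 - 852/3713 = (5*(-7))*33 - 852/3713 = -35*33 - 852/3713 = -1155 - 852/3713 = -4289367/3713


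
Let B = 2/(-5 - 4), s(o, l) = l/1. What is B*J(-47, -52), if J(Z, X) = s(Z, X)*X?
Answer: -5408/9 ≈ -600.89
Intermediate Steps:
s(o, l) = l (s(o, l) = l*1 = l)
J(Z, X) = X**2 (J(Z, X) = X*X = X**2)
B = -2/9 (B = 2/(-9) = -1/9*2 = -2/9 ≈ -0.22222)
B*J(-47, -52) = -2/9*(-52)**2 = -2/9*2704 = -5408/9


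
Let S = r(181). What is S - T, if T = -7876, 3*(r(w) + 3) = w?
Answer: 23800/3 ≈ 7933.3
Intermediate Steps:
r(w) = -3 + w/3
S = 172/3 (S = -3 + (⅓)*181 = -3 + 181/3 = 172/3 ≈ 57.333)
S - T = 172/3 - 1*(-7876) = 172/3 + 7876 = 23800/3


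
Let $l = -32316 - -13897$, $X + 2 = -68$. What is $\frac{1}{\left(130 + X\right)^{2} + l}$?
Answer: $- \frac{1}{14819} \approx -6.7481 \cdot 10^{-5}$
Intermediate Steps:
$X = -70$ ($X = -2 - 68 = -70$)
$l = -18419$ ($l = -32316 + 13897 = -18419$)
$\frac{1}{\left(130 + X\right)^{2} + l} = \frac{1}{\left(130 - 70\right)^{2} - 18419} = \frac{1}{60^{2} - 18419} = \frac{1}{3600 - 18419} = \frac{1}{-14819} = - \frac{1}{14819}$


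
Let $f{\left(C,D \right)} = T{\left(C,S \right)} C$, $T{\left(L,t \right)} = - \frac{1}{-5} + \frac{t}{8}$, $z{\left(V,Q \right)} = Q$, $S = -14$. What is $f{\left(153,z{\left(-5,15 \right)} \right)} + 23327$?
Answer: $\frac{461797}{20} \approx 23090.0$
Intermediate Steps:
$T{\left(L,t \right)} = \frac{1}{5} + \frac{t}{8}$ ($T{\left(L,t \right)} = \left(-1\right) \left(- \frac{1}{5}\right) + t \frac{1}{8} = \frac{1}{5} + \frac{t}{8}$)
$f{\left(C,D \right)} = - \frac{31 C}{20}$ ($f{\left(C,D \right)} = \left(\frac{1}{5} + \frac{1}{8} \left(-14\right)\right) C = \left(\frac{1}{5} - \frac{7}{4}\right) C = - \frac{31 C}{20}$)
$f{\left(153,z{\left(-5,15 \right)} \right)} + 23327 = \left(- \frac{31}{20}\right) 153 + 23327 = - \frac{4743}{20} + 23327 = \frac{461797}{20}$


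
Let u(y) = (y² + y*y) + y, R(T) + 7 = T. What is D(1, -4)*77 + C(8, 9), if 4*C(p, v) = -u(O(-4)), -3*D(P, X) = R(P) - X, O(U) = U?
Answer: 133/3 ≈ 44.333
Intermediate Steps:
R(T) = -7 + T
u(y) = y + 2*y² (u(y) = (y² + y²) + y = 2*y² + y = y + 2*y²)
D(P, X) = 7/3 - P/3 + X/3 (D(P, X) = -((-7 + P) - X)/3 = -(-7 + P - X)/3 = 7/3 - P/3 + X/3)
C(p, v) = -7 (C(p, v) = (-(-4)*(1 + 2*(-4)))/4 = (-(-4)*(1 - 8))/4 = (-(-4)*(-7))/4 = (-1*28)/4 = (¼)*(-28) = -7)
D(1, -4)*77 + C(8, 9) = (7/3 - ⅓*1 + (⅓)*(-4))*77 - 7 = (7/3 - ⅓ - 4/3)*77 - 7 = (⅔)*77 - 7 = 154/3 - 7 = 133/3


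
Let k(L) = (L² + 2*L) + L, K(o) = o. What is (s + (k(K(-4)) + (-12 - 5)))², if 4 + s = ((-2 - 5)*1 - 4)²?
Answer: 10816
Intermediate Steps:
k(L) = L² + 3*L
s = 117 (s = -4 + ((-2 - 5)*1 - 4)² = -4 + (-7*1 - 4)² = -4 + (-7 - 4)² = -4 + (-11)² = -4 + 121 = 117)
(s + (k(K(-4)) + (-12 - 5)))² = (117 + (-4*(3 - 4) + (-12 - 5)))² = (117 + (-4*(-1) - 17))² = (117 + (4 - 17))² = (117 - 13)² = 104² = 10816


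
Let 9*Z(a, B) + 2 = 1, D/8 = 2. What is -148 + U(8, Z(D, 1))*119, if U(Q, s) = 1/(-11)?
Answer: -1747/11 ≈ -158.82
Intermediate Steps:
D = 16 (D = 8*2 = 16)
Z(a, B) = -⅑ (Z(a, B) = -2/9 + (⅑)*1 = -2/9 + ⅑ = -⅑)
U(Q, s) = -1/11 (U(Q, s) = 1*(-1/11) = -1/11)
-148 + U(8, Z(D, 1))*119 = -148 - 1/11*119 = -148 - 119/11 = -1747/11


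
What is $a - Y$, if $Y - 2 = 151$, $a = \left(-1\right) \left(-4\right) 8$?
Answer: $-121$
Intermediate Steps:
$a = 32$ ($a = 4 \cdot 8 = 32$)
$Y = 153$ ($Y = 2 + 151 = 153$)
$a - Y = 32 - 153 = -121$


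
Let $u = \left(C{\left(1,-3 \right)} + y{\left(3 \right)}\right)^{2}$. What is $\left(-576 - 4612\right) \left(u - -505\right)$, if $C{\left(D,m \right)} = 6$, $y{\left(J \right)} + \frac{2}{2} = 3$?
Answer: $-2951972$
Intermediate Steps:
$y{\left(J \right)} = 2$ ($y{\left(J \right)} = -1 + 3 = 2$)
$u = 64$ ($u = \left(6 + 2\right)^{2} = 8^{2} = 64$)
$\left(-576 - 4612\right) \left(u - -505\right) = \left(-576 - 4612\right) \left(64 - -505\right) = - 5188 \left(64 + 505\right) = \left(-5188\right) 569 = -2951972$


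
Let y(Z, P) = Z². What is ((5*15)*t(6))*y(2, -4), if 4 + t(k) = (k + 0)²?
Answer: 9600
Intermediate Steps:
t(k) = -4 + k² (t(k) = -4 + (k + 0)² = -4 + k²)
((5*15)*t(6))*y(2, -4) = ((5*15)*(-4 + 6²))*2² = (75*(-4 + 36))*4 = (75*32)*4 = 2400*4 = 9600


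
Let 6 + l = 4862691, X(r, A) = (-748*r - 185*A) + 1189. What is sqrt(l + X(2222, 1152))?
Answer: sqrt(2988698) ≈ 1728.8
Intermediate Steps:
X(r, A) = 1189 - 748*r - 185*A
l = 4862685 (l = -6 + 4862691 = 4862685)
sqrt(l + X(2222, 1152)) = sqrt(4862685 + (1189 - 748*2222 - 185*1152)) = sqrt(4862685 + (1189 - 1662056 - 213120)) = sqrt(4862685 - 1873987) = sqrt(2988698)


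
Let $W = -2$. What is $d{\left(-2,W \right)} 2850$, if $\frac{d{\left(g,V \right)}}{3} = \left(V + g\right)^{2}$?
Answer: $136800$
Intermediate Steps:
$d{\left(g,V \right)} = 3 \left(V + g\right)^{2}$
$d{\left(-2,W \right)} 2850 = 3 \left(-2 - 2\right)^{2} \cdot 2850 = 3 \left(-4\right)^{2} \cdot 2850 = 3 \cdot 16 \cdot 2850 = 48 \cdot 2850 = 136800$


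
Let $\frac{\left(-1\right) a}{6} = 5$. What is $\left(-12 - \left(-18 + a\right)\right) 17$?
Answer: $612$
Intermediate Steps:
$a = -30$ ($a = \left(-6\right) 5 = -30$)
$\left(-12 - \left(-18 + a\right)\right) 17 = \left(-12 + \left(18 - -30\right)\right) 17 = \left(-12 + \left(18 + 30\right)\right) 17 = \left(-12 + 48\right) 17 = 36 \cdot 17 = 612$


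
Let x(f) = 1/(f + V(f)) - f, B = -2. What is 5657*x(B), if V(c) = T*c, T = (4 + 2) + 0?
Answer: 152739/14 ≈ 10910.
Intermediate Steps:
T = 6 (T = 6 + 0 = 6)
V(c) = 6*c
x(f) = -f + 1/(7*f) (x(f) = 1/(f + 6*f) - f = 1/(7*f) - f = -f + 1/(7*f))
5657*x(B) = 5657*(-1*(-2) + (⅐)/(-2)) = 5657*(2 + (⅐)*(-½)) = 5657*(2 - 1/14) = 5657*(27/14) = 152739/14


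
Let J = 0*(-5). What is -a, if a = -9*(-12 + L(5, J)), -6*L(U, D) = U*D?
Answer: -108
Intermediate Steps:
J = 0
L(U, D) = -D*U/6 (L(U, D) = -U*D/6 = -D*U/6)
a = 108 (a = -9*(-12 - ⅙*0*5) = -9*(-12 + 0) = -9*(-12) = 108)
-a = -1*108 = -108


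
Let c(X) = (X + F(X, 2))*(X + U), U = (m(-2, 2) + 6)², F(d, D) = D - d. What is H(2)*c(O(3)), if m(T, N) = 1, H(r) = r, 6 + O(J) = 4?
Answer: 188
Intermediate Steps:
O(J) = -2 (O(J) = -6 + 4 = -2)
U = 49 (U = (1 + 6)² = 7² = 49)
c(X) = 98 + 2*X (c(X) = (X + (2 - X))*(X + 49) = 2*(49 + X) = 98 + 2*X)
H(2)*c(O(3)) = 2*(98 + 2*(-2)) = 2*(98 - 4) = 2*94 = 188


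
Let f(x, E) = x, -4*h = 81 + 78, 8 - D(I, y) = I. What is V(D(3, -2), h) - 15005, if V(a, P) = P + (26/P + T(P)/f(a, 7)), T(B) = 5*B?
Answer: -4797079/318 ≈ -15085.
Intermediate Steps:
D(I, y) = 8 - I
h = -159/4 (h = -(81 + 78)/4 = -1/4*159 = -159/4 ≈ -39.750)
V(a, P) = P + 26/P + 5*P/a (V(a, P) = P + (26/P + (5*P)/a) = P + (26/P + 5*P/a) = P + 26/P + 5*P/a)
V(D(3, -2), h) - 15005 = (-159/4 + 26/(-159/4) + 5*(-159/4)/(8 - 1*3)) - 15005 = (-159/4 + 26*(-4/159) + 5*(-159/4)/(8 - 3)) - 15005 = (-159/4 - 104/159 + 5*(-159/4)/5) - 15005 = (-159/4 - 104/159 + 5*(-159/4)*(1/5)) - 15005 = (-159/4 - 104/159 - 159/4) - 15005 = -25489/318 - 15005 = -4797079/318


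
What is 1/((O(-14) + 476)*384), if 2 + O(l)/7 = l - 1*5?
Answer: 1/126336 ≈ 7.9154e-6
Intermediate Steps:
O(l) = -49 + 7*l (O(l) = -14 + 7*(l - 1*5) = -14 + 7*(l - 5) = -14 + 7*(-5 + l) = -14 + (-35 + 7*l) = -49 + 7*l)
1/((O(-14) + 476)*384) = 1/(((-49 + 7*(-14)) + 476)*384) = 1/(((-49 - 98) + 476)*384) = 1/((-147 + 476)*384) = 1/(329*384) = 1/126336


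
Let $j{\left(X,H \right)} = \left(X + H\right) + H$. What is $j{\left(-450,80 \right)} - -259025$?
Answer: $258735$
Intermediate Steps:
$j{\left(X,H \right)} = X + 2 H$ ($j{\left(X,H \right)} = \left(H + X\right) + H = X + 2 H$)
$j{\left(-450,80 \right)} - -259025 = \left(-450 + 2 \cdot 80\right) - -259025 = \left(-450 + 160\right) + 259025 = -290 + 259025 = 258735$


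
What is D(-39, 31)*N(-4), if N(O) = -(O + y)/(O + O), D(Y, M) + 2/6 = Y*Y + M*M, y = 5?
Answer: 7445/24 ≈ 310.21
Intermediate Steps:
D(Y, M) = -⅓ + M² + Y² (D(Y, M) = -⅓ + (Y*Y + M*M) = -⅓ + (Y² + M²) = -⅓ + (M² + Y²) = -⅓ + M² + Y²)
N(O) = -(5 + O)/(2*O) (N(O) = -(O + 5)/(O + O) = -(5 + O)/(2*O))
D(-39, 31)*N(-4) = (-⅓ + 31² + (-39)²)*((½)*(-5 - 1*(-4))/(-4)) = (-⅓ + 961 + 1521)*((½)*(-¼)*(-5 + 4)) = 7445*((½)*(-¼)*(-1))/3 = (7445/3)*(⅛) = 7445/24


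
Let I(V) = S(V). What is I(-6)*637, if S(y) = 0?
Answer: 0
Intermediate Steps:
I(V) = 0
I(-6)*637 = 0*637 = 0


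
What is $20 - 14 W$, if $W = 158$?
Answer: $-2192$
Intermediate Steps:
$20 - 14 W = 20 - 2212 = -2192$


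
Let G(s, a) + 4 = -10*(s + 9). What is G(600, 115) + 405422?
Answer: 399328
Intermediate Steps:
G(s, a) = -94 - 10*s (G(s, a) = -4 - 10*(s + 9) = -4 - 10*(9 + s) = -4 + (-90 - 10*s) = -94 - 10*s)
G(600, 115) + 405422 = (-94 - 10*600) + 405422 = (-94 - 6000) + 405422 = -6094 + 405422 = 399328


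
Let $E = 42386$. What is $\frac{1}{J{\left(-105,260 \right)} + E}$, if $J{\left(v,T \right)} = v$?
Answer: $\frac{1}{42281} \approx 2.3651 \cdot 10^{-5}$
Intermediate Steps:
$\frac{1}{J{\left(-105,260 \right)} + E} = \frac{1}{-105 + 42386} = \frac{1}{42281}$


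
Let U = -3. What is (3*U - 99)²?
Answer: 11664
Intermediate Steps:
(3*U - 99)² = (3*(-3) - 99)² = (-9 - 99)² = (-108)² = 11664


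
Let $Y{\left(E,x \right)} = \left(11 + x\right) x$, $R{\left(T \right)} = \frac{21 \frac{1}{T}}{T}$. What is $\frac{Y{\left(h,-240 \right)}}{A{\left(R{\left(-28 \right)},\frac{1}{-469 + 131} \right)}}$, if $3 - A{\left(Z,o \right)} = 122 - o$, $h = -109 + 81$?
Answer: $- \frac{18576480}{40223} \approx -461.84$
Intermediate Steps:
$R{\left(T \right)} = \frac{21}{T^{2}}$
$h = -28$
$Y{\left(E,x \right)} = x \left(11 + x\right)$
$A{\left(Z,o \right)} = -119 + o$ ($A{\left(Z,o \right)} = 3 - \left(122 - o\right) = 3 + \left(-122 + o\right) = -119 + o$)
$\frac{Y{\left(h,-240 \right)}}{A{\left(R{\left(-28 \right)},\frac{1}{-469 + 131} \right)}} = \frac{\left(-240\right) \left(11 - 240\right)}{-119 + \frac{1}{-469 + 131}} = \frac{\left(-240\right) \left(-229\right)}{-119 + \frac{1}{-338}} = \frac{54960}{-119 - \frac{1}{338}} = \frac{54960}{- \frac{40223}{338}} = 54960 \left(- \frac{338}{40223}\right) = - \frac{18576480}{40223}$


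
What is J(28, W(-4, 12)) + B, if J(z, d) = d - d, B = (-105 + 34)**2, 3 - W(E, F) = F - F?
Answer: 5041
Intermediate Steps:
W(E, F) = 3 (W(E, F) = 3 - (F - F) = 3 - 1*0 = 3 + 0 = 3)
B = 5041 (B = (-71)**2 = 5041)
J(z, d) = 0
J(28, W(-4, 12)) + B = 0 + 5041 = 5041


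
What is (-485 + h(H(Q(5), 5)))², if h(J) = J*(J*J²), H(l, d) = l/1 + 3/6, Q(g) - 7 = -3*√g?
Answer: 207580810225/256 - 5800379625*√5/16 ≈ 2.3484e+5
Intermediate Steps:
Q(g) = 7 - 3*√g
H(l, d) = ½ + l (H(l, d) = l*1 + 3*(⅙) = l + ½ = ½ + l)
h(J) = J⁴ (h(J) = J*J³ = J⁴)
(-485 + h(H(Q(5), 5)))² = (-485 + (½ + (7 - 3*√5))⁴)² = (-485 + (15/2 - 3*√5)⁴)²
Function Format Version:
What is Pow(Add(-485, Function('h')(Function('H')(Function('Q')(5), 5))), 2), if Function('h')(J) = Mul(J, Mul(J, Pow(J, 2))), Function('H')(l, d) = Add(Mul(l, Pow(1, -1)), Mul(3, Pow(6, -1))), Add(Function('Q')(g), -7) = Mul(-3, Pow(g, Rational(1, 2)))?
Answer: Add(Rational(207580810225, 256), Mul(Rational(-5800379625, 16), Pow(5, Rational(1, 2)))) ≈ 2.3484e+5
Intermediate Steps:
Function('Q')(g) = Add(7, Mul(-3, Pow(g, Rational(1, 2))))
Function('H')(l, d) = Add(Rational(1, 2), l) (Function('H')(l, d) = Add(Mul(l, 1), Mul(3, Rational(1, 6))) = Add(l, Rational(1, 2)) = Add(Rational(1, 2), l))
Function('h')(J) = Pow(J, 4) (Function('h')(J) = Mul(J, Pow(J, 3)) = Pow(J, 4))
Pow(Add(-485, Function('h')(Function('H')(Function('Q')(5), 5))), 2) = Pow(Add(-485, Pow(Add(Rational(1, 2), Add(7, Mul(-3, Pow(5, Rational(1, 2))))), 4)), 2) = Pow(Add(-485, Pow(Add(Rational(15, 2), Mul(-3, Pow(5, Rational(1, 2)))), 4)), 2)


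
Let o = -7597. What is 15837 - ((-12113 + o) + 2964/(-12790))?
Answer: 227324547/6395 ≈ 35547.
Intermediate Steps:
15837 - ((-12113 + o) + 2964/(-12790)) = 15837 - ((-12113 - 7597) + 2964/(-12790)) = 15837 - (-19710 + 2964*(-1/12790)) = 15837 - (-19710 - 1482/6395) = 15837 - 1*(-126046932/6395) = 15837 + 126046932/6395 = 227324547/6395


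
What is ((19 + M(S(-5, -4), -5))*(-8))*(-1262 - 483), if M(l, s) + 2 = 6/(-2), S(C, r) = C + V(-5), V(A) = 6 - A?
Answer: 195440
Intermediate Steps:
S(C, r) = 11 + C (S(C, r) = C + (6 - 1*(-5)) = C + (6 + 5) = C + 11 = 11 + C)
M(l, s) = -5 (M(l, s) = -2 + 6/(-2) = -2 + 6*(-½) = -2 - 3 = -5)
((19 + M(S(-5, -4), -5))*(-8))*(-1262 - 483) = ((19 - 5)*(-8))*(-1262 - 483) = (14*(-8))*(-1745) = -112*(-1745) = 195440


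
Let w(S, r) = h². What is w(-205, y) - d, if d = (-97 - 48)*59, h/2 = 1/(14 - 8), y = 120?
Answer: 76996/9 ≈ 8555.1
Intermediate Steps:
h = ⅓ (h = 2/(14 - 8) = 2/6 = 2*(⅙) = ⅓ ≈ 0.33333)
w(S, r) = ⅑ (w(S, r) = (⅓)² = ⅑)
d = -8555 (d = -145*59 = -8555)
w(-205, y) - d = ⅑ - 1*(-8555) = ⅑ + 8555 = 76996/9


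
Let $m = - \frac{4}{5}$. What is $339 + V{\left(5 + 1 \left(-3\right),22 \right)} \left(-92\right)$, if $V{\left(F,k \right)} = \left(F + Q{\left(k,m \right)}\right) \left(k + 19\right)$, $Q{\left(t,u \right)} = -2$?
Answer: $339$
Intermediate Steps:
$m = - \frac{4}{5}$ ($m = \left(-4\right) \frac{1}{5} = - \frac{4}{5} \approx -0.8$)
$V{\left(F,k \right)} = \left(-2 + F\right) \left(19 + k\right)$ ($V{\left(F,k \right)} = \left(F - 2\right) \left(k + 19\right) = \left(-2 + F\right) \left(19 + k\right)$)
$339 + V{\left(5 + 1 \left(-3\right),22 \right)} \left(-92\right) = 339 + \left(-38 - 44 + 19 \left(5 + 1 \left(-3\right)\right) + \left(5 + 1 \left(-3\right)\right) 22\right) \left(-92\right) = 339 + \left(-38 - 44 + 19 \left(5 - 3\right) + \left(5 - 3\right) 22\right) \left(-92\right) = 339 + \left(-38 - 44 + 19 \cdot 2 + 2 \cdot 22\right) \left(-92\right) = 339 + \left(-38 - 44 + 38 + 44\right) \left(-92\right) = 339 + 0 \left(-92\right) = 339 + 0 = 339$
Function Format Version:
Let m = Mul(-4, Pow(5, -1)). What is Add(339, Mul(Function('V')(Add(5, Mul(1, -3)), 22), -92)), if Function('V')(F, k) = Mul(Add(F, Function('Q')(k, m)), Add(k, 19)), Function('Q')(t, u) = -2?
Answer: 339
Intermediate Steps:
m = Rational(-4, 5) (m = Mul(-4, Rational(1, 5)) = Rational(-4, 5) ≈ -0.80000)
Function('V')(F, k) = Mul(Add(-2, F), Add(19, k)) (Function('V')(F, k) = Mul(Add(F, -2), Add(k, 19)) = Mul(Add(-2, F), Add(19, k)))
Add(339, Mul(Function('V')(Add(5, Mul(1, -3)), 22), -92)) = Add(339, Mul(Add(-38, Mul(-2, 22), Mul(19, Add(5, Mul(1, -3))), Mul(Add(5, Mul(1, -3)), 22)), -92)) = Add(339, Mul(Add(-38, -44, Mul(19, Add(5, -3)), Mul(Add(5, -3), 22)), -92)) = Add(339, Mul(Add(-38, -44, Mul(19, 2), Mul(2, 22)), -92)) = Add(339, Mul(Add(-38, -44, 38, 44), -92)) = Add(339, Mul(0, -92)) = Add(339, 0) = 339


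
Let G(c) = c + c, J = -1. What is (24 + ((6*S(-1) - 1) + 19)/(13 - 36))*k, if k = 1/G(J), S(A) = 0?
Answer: -267/23 ≈ -11.609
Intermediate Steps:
G(c) = 2*c
k = -1/2 (k = 1/(2*(-1)) = 1/(-2) = -1/2 ≈ -0.50000)
(24 + ((6*S(-1) - 1) + 19)/(13 - 36))*k = (24 + ((6*0 - 1) + 19)/(13 - 36))*(-1/2) = (24 + ((0 - 1) + 19)/(-23))*(-1/2) = (24 + (-1 + 19)*(-1/23))*(-1/2) = (24 + 18*(-1/23))*(-1/2) = (24 - 18/23)*(-1/2) = (534/23)*(-1/2) = -267/23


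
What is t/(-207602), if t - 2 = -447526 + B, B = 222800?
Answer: 112362/103801 ≈ 1.0825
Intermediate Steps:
t = -224724 (t = 2 + (-447526 + 222800) = 2 - 224726 = -224724)
t/(-207602) = -224724/(-207602) = -224724*(-1/207602) = 112362/103801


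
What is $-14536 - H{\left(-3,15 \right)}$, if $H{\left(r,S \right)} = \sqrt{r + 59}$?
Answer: $-14536 - 2 \sqrt{14} \approx -14543.0$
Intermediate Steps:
$H{\left(r,S \right)} = \sqrt{59 + r}$
$-14536 - H{\left(-3,15 \right)} = -14536 - \sqrt{59 - 3} = -14536 - \sqrt{56} = -14536 - 2 \sqrt{14}$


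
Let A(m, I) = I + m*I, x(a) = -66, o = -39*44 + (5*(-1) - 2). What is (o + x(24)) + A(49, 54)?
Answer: 911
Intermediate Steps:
o = -1723 (o = -1716 + (-5 - 2) = -1716 - 7 = -1723)
A(m, I) = I + I*m
(o + x(24)) + A(49, 54) = (-1723 - 66) + 54*(1 + 49) = -1789 + 54*50 = -1789 + 2700 = 911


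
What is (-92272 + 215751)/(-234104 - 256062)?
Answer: -123479/490166 ≈ -0.25191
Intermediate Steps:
(-92272 + 215751)/(-234104 - 256062) = 123479/(-490166) = 123479*(-1/490166) = -123479/490166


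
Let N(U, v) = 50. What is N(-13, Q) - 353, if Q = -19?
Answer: -303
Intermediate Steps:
N(-13, Q) - 353 = 50 - 353 = -303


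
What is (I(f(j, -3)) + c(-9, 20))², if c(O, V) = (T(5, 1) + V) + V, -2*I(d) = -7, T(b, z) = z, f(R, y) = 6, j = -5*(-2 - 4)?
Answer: 7921/4 ≈ 1980.3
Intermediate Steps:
j = 30 (j = -5*(-6) = 30)
I(d) = 7/2 (I(d) = -½*(-7) = 7/2)
c(O, V) = 1 + 2*V (c(O, V) = (1 + V) + V = 1 + 2*V)
(I(f(j, -3)) + c(-9, 20))² = (7/2 + (1 + 2*20))² = (7/2 + (1 + 40))² = (7/2 + 41)² = (89/2)² = 7921/4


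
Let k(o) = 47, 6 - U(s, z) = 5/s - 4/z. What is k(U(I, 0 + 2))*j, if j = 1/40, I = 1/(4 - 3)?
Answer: 47/40 ≈ 1.1750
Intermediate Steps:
I = 1 (I = 1/1 = 1)
U(s, z) = 6 - 5/s + 4/z (U(s, z) = 6 - (5/s - 4/z) = 6 - (-4/z + 5/s) = 6 + (-5/s + 4/z) = 6 - 5/s + 4/z)
j = 1/40 ≈ 0.025000
k(U(I, 0 + 2))*j = 47*(1/40) = 47/40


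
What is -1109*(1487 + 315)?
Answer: -1998418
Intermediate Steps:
-1109*(1487 + 315) = -1109*1802 = -1998418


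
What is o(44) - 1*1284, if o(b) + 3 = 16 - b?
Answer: -1315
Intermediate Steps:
o(b) = 13 - b (o(b) = -3 + (16 - b) = 13 - b)
o(44) - 1*1284 = (13 - 1*44) - 1*1284 = (13 - 44) - 1284 = -31 - 1284 = -1315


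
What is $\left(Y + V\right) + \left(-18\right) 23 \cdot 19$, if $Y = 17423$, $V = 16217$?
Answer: $25774$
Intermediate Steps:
$\left(Y + V\right) + \left(-18\right) 23 \cdot 19 = \left(17423 + 16217\right) + \left(-18\right) 23 \cdot 19 = 33640 - 7866 = 25774$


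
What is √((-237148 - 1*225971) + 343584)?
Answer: I*√119535 ≈ 345.74*I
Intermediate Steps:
√((-237148 - 1*225971) + 343584) = √((-237148 - 225971) + 343584) = √(-463119 + 343584) = √(-119535) = I*√119535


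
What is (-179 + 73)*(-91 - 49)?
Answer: 14840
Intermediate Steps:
(-179 + 73)*(-91 - 49) = -106*(-140) = 14840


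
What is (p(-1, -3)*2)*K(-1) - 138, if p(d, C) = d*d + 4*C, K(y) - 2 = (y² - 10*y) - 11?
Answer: -182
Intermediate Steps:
K(y) = -9 + y² - 10*y (K(y) = 2 + ((y² - 10*y) - 11) = 2 + (-11 + y² - 10*y) = -9 + y² - 10*y)
p(d, C) = d² + 4*C
(p(-1, -3)*2)*K(-1) - 138 = (((-1)² + 4*(-3))*2)*(-9 + (-1)² - 10*(-1)) - 138 = ((1 - 12)*2)*(-9 + 1 + 10) - 138 = -11*2*2 - 138 = -22*2 - 138 = -44 - 138 = -182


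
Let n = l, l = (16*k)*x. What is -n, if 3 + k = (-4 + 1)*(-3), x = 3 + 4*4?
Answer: -1824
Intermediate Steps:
x = 19 (x = 3 + 16 = 19)
k = 6 (k = -3 + (-4 + 1)*(-3) = -3 - 3*(-3) = -3 + 9 = 6)
l = 1824 (l = (16*6)*19 = 96*19 = 1824)
n = 1824
-n = -1*1824 = -1824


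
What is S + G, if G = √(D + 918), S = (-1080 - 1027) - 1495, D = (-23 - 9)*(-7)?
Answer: -3602 + √1142 ≈ -3568.2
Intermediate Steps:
D = 224 (D = -32*(-7) = 224)
S = -3602 (S = -2107 - 1495 = -3602)
G = √1142 (G = √(224 + 918) = √1142 ≈ 33.793)
S + G = -3602 + √1142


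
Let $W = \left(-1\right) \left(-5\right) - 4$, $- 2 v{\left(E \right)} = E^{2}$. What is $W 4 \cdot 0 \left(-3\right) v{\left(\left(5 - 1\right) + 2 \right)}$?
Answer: $0$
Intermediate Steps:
$v{\left(E \right)} = - \frac{E^{2}}{2}$
$W = 1$ ($W = 5 - 4 = 1$)
$W 4 \cdot 0 \left(-3\right) v{\left(\left(5 - 1\right) + 2 \right)} = 1 \cdot 4 \cdot 0 \left(-3\right) \left(- \frac{\left(\left(5 - 1\right) + 2\right)^{2}}{2}\right) = 1 \cdot 0 \left(-3\right) \left(- \frac{\left(\left(5 - 1\right) + 2\right)^{2}}{2}\right) = 1 \cdot 0 \left(- \frac{\left(4 + 2\right)^{2}}{2}\right) = 0 \left(- \frac{6^{2}}{2}\right) = 0 \left(\left(- \frac{1}{2}\right) 36\right) = 0 \left(-18\right) = 0$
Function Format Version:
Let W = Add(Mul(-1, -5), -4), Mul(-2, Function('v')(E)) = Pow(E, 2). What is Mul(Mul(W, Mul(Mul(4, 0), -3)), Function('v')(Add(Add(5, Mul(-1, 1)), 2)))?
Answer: 0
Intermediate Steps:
Function('v')(E) = Mul(Rational(-1, 2), Pow(E, 2))
W = 1 (W = Add(5, -4) = 1)
Mul(Mul(W, Mul(Mul(4, 0), -3)), Function('v')(Add(Add(5, Mul(-1, 1)), 2))) = Mul(Mul(1, Mul(Mul(4, 0), -3)), Mul(Rational(-1, 2), Pow(Add(Add(5, Mul(-1, 1)), 2), 2))) = Mul(Mul(1, Mul(0, -3)), Mul(Rational(-1, 2), Pow(Add(Add(5, -1), 2), 2))) = Mul(Mul(1, 0), Mul(Rational(-1, 2), Pow(Add(4, 2), 2))) = Mul(0, Mul(Rational(-1, 2), Pow(6, 2))) = Mul(0, Mul(Rational(-1, 2), 36)) = Mul(0, -18) = 0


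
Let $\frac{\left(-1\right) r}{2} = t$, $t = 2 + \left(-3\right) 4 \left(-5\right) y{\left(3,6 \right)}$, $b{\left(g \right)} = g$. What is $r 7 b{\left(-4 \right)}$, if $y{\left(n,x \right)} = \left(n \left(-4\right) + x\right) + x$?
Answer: $112$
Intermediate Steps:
$y{\left(n,x \right)} = - 4 n + 2 x$ ($y{\left(n,x \right)} = \left(- 4 n + x\right) + x = \left(x - 4 n\right) + x = - 4 n + 2 x$)
$t = 2$ ($t = 2 + \left(-3\right) 4 \left(-5\right) \left(\left(-4\right) 3 + 2 \cdot 6\right) = 2 + \left(-12\right) \left(-5\right) \left(-12 + 12\right) = 2 + 60 \cdot 0 = 2 + 0 = 2$)
$r = -4$ ($r = \left(-2\right) 2 = -4$)
$r 7 b{\left(-4 \right)} = \left(-4\right) 7 \left(-4\right) = \left(-28\right) \left(-4\right) = 112$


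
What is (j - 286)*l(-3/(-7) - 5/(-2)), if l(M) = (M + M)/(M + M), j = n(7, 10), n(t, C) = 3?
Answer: -283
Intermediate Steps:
j = 3
l(M) = 1 (l(M) = (2*M)/((2*M)) = (2*M)*(1/(2*M)) = 1)
(j - 286)*l(-3/(-7) - 5/(-2)) = (3 - 286)*1 = -283*1 = -283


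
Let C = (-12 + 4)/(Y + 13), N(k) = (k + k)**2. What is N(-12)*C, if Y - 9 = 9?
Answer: -4608/31 ≈ -148.65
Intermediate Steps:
Y = 18 (Y = 9 + 9 = 18)
N(k) = 4*k**2 (N(k) = (2*k)**2 = 4*k**2)
C = -8/31 (C = (-12 + 4)/(18 + 13) = -8/31 ≈ -0.25806)
N(-12)*C = (4*(-12)**2)*(-8/31) = (4*144)*(-8/31) = 576*(-8/31) = -4608/31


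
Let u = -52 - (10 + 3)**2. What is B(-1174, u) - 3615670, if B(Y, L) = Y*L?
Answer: -3356216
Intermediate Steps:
u = -221 (u = -52 - 1*13**2 = -52 - 1*169 = -52 - 169 = -221)
B(Y, L) = L*Y
B(-1174, u) - 3615670 = -221*(-1174) - 3615670 = 259454 - 3615670 = -3356216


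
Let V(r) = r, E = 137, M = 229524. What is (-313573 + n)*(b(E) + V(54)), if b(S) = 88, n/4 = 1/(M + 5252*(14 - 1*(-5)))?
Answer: -1832924493953/41164 ≈ -4.4527e+7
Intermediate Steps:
n = 1/82328 (n = 4/(229524 + 5252*(14 - 1*(-5))) = 4/(229524 + 5252*(14 + 5)) = 4/(229524 + 5252*19) = 4/(229524 + 99788) = 4/329312 = 4*(1/329312) = 1/82328 ≈ 1.2147e-5)
(-313573 + n)*(b(E) + V(54)) = (-313573 + 1/82328)*(88 + 54) = -25815837943/82328*142 = -1832924493953/41164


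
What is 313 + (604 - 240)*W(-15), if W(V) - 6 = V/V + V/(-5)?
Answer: 3953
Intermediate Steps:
W(V) = 7 - V/5 (W(V) = 6 + (V/V + V/(-5)) = 6 + (1 + V*(-⅕)) = 6 + (1 - V/5) = 7 - V/5)
313 + (604 - 240)*W(-15) = 313 + (604 - 240)*(7 - ⅕*(-15)) = 313 + 364*(7 + 3) = 313 + 364*10 = 313 + 3640 = 3953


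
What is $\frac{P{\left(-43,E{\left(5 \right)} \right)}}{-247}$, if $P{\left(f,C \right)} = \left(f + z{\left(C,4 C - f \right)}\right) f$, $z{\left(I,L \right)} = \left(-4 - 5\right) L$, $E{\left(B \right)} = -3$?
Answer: $- \frac{13846}{247} \approx -56.057$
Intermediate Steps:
$z{\left(I,L \right)} = - 9 L$
$P{\left(f,C \right)} = f \left(- 36 C + 10 f\right)$ ($P{\left(f,C \right)} = \left(f - 9 \left(4 C - f\right)\right) f = \left(f - 9 \left(- f + 4 C\right)\right) f = \left(f - \left(- 9 f + 36 C\right)\right) f = \left(- 36 C + 10 f\right) f = f \left(- 36 C + 10 f\right)$)
$\frac{P{\left(-43,E{\left(5 \right)} \right)}}{-247} = \frac{2 \left(-43\right) \left(\left(-18\right) \left(-3\right) + 5 \left(-43\right)\right)}{-247} = 2 \left(-43\right) \left(54 - 215\right) \left(- \frac{1}{247}\right) = 2 \left(-43\right) \left(-161\right) \left(- \frac{1}{247}\right) = 13846 \left(- \frac{1}{247}\right) = - \frac{13846}{247}$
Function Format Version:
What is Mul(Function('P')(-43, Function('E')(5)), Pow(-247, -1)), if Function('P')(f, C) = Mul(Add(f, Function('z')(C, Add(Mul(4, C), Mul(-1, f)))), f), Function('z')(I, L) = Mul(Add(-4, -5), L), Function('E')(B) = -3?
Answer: Rational(-13846, 247) ≈ -56.057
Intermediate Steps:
Function('z')(I, L) = Mul(-9, L)
Function('P')(f, C) = Mul(f, Add(Mul(-36, C), Mul(10, f))) (Function('P')(f, C) = Mul(Add(f, Mul(-9, Add(Mul(4, C), Mul(-1, f)))), f) = Mul(Add(f, Mul(-9, Add(Mul(-1, f), Mul(4, C)))), f) = Mul(Add(f, Add(Mul(-36, C), Mul(9, f))), f) = Mul(Add(Mul(-36, C), Mul(10, f)), f) = Mul(f, Add(Mul(-36, C), Mul(10, f))))
Mul(Function('P')(-43, Function('E')(5)), Pow(-247, -1)) = Mul(Mul(2, -43, Add(Mul(-18, -3), Mul(5, -43))), Pow(-247, -1)) = Mul(Mul(2, -43, Add(54, -215)), Rational(-1, 247)) = Mul(Mul(2, -43, -161), Rational(-1, 247)) = Mul(13846, Rational(-1, 247)) = Rational(-13846, 247)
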